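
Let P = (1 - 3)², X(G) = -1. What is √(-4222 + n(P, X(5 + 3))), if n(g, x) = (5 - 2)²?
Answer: I*√4213 ≈ 64.908*I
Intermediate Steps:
P = 4 (P = (-2)² = 4)
n(g, x) = 9 (n(g, x) = 3² = 9)
√(-4222 + n(P, X(5 + 3))) = √(-4222 + 9) = √(-4213) = I*√4213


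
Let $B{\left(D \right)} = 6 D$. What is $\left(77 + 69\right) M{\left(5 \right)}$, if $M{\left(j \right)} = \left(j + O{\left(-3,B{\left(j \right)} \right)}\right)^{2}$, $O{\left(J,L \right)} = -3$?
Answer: $584$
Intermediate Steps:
$M{\left(j \right)} = \left(-3 + j\right)^{2}$ ($M{\left(j \right)} = \left(j - 3\right)^{2} = \left(-3 + j\right)^{2}$)
$\left(77 + 69\right) M{\left(5 \right)} = \left(77 + 69\right) \left(-3 + 5\right)^{2} = 146 \cdot 2^{2} = 146 \cdot 4 = 584$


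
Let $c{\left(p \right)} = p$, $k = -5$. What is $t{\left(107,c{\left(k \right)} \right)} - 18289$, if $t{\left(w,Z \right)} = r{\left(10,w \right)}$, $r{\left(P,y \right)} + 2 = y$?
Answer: $-18184$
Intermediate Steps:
$r{\left(P,y \right)} = -2 + y$
$t{\left(w,Z \right)} = -2 + w$
$t{\left(107,c{\left(k \right)} \right)} - 18289 = \left(-2 + 107\right) - 18289 = 105 - 18289 = -18184$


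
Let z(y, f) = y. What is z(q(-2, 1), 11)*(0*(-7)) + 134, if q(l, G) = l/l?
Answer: 134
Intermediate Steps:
q(l, G) = 1
z(q(-2, 1), 11)*(0*(-7)) + 134 = 1*(0*(-7)) + 134 = 1*0 + 134 = 0 + 134 = 134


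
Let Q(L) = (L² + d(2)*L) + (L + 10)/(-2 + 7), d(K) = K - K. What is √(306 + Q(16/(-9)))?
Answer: 2*√157345/45 ≈ 17.630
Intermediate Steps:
d(K) = 0
Q(L) = 2 + L² + L/5 (Q(L) = (L² + 0*L) + (L + 10)/(-2 + 7) = (L² + 0) + (10 + L)/5 = L² + (10 + L)*(⅕) = L² + (2 + L/5) = 2 + L² + L/5)
√(306 + Q(16/(-9))) = √(306 + (2 + (16/(-9))² + (16/(-9))/5)) = √(306 + (2 + (16*(-⅑))² + (16*(-⅑))/5)) = √(306 + (2 + (-16/9)² + (⅕)*(-16/9))) = √(306 + (2 + 256/81 - 16/45)) = √(306 + 1946/405) = √(125876/405) = 2*√157345/45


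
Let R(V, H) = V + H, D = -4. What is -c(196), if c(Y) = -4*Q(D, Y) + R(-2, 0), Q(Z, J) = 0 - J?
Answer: -782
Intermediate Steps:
R(V, H) = H + V
Q(Z, J) = -J
c(Y) = -2 + 4*Y (c(Y) = -(-4)*Y + (0 - 2) = 4*Y - 2 = -2 + 4*Y)
-c(196) = -(-2 + 4*196) = -(-2 + 784) = -1*782 = -782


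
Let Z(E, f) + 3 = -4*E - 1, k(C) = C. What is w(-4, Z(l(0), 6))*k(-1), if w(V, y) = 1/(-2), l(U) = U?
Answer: ½ ≈ 0.50000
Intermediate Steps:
Z(E, f) = -4 - 4*E (Z(E, f) = -3 + (-4*E - 1) = -3 + (-1 - 4*E) = -4 - 4*E)
w(V, y) = -½
w(-4, Z(l(0), 6))*k(-1) = -½*(-1) = ½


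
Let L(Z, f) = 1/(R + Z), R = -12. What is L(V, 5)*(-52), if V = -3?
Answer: 52/15 ≈ 3.4667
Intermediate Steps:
L(Z, f) = 1/(-12 + Z)
L(V, 5)*(-52) = -52/(-12 - 3) = -52/(-15) = -1/15*(-52) = 52/15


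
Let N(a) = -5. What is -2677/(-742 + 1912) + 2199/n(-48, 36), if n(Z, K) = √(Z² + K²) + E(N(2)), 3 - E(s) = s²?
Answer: 617776/11115 ≈ 55.580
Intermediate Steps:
E(s) = 3 - s²
n(Z, K) = -22 + √(K² + Z²) (n(Z, K) = √(Z² + K²) + (3 - 1*(-5)²) = √(K² + Z²) + (3 - 1*25) = √(K² + Z²) + (3 - 25) = √(K² + Z²) - 22 = -22 + √(K² + Z²))
-2677/(-742 + 1912) + 2199/n(-48, 36) = -2677/(-742 + 1912) + 2199/(-22 + √(36² + (-48)²)) = -2677/1170 + 2199/(-22 + √(1296 + 2304)) = -2677*1/1170 + 2199/(-22 + √3600) = -2677/1170 + 2199/(-22 + 60) = -2677/1170 + 2199/38 = 617776/11115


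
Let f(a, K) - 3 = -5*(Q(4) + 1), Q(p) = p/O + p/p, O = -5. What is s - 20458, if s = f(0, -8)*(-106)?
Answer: -20140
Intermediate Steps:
Q(p) = 1 - p/5 (Q(p) = p/(-5) + p/p = p*(-⅕) + 1 = -p/5 + 1 = 1 - p/5)
f(a, K) = -3 (f(a, K) = 3 - 5*((1 - ⅕*4) + 1) = 3 - 5*((1 - ⅘) + 1) = 3 - 5*(⅕ + 1) = 3 - 5*6/5 = 3 - 6 = -3)
s = 318 (s = -3*(-106) = 318)
s - 20458 = 318 - 20458 = -20140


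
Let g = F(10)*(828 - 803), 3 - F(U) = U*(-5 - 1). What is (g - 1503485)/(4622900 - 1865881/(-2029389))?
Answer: -3047959632990/9381664273981 ≈ -0.32488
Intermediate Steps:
F(U) = 3 + 6*U (F(U) = 3 - U*(-5 - 1) = 3 - U*(-6) = 3 - (-6)*U = 3 + 6*U)
g = 1575 (g = (3 + 6*10)*(828 - 803) = (3 + 60)*25 = 63*25 = 1575)
(g - 1503485)/(4622900 - 1865881/(-2029389)) = (1575 - 1503485)/(4622900 - 1865881/(-2029389)) = -1501910/(4622900 - 1865881*(-1/2029389)) = -1501910/(4622900 + 1865881/2029389) = -1501910/9381664273981/2029389 = -1501910*2029389/9381664273981 = -3047959632990/9381664273981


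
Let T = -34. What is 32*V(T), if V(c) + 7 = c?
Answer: -1312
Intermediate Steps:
V(c) = -7 + c
32*V(T) = 32*(-7 - 34) = 32*(-41) = -1312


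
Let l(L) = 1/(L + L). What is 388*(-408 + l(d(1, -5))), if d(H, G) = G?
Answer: -791714/5 ≈ -1.5834e+5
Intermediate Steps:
l(L) = 1/(2*L)
388*(-408 + l(d(1, -5))) = 388*(-408 + (1/2)/(-5)) = 388*(-408 + (1/2)*(-1/5)) = 388*(-408 - 1/10) = 388*(-4081/10) = -791714/5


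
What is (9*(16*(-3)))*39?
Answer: -16848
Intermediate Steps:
(9*(16*(-3)))*39 = (9*(-48))*39 = -432*39 = -16848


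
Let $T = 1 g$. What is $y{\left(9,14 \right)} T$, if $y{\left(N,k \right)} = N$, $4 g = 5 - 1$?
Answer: $9$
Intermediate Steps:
$g = 1$ ($g = \frac{5 - 1}{4} = \frac{1}{4} \cdot 4 = 1$)
$T = 1$ ($T = 1 \cdot 1 = 1$)
$y{\left(9,14 \right)} T = 9 \cdot 1 = 9$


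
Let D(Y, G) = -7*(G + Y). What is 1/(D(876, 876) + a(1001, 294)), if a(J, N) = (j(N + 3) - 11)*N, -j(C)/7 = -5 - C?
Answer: 1/606018 ≈ 1.6501e-6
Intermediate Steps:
D(Y, G) = -7*G - 7*Y
j(C) = 35 + 7*C (j(C) = -7*(-5 - C) = 35 + 7*C)
a(J, N) = N*(45 + 7*N) (a(J, N) = ((35 + 7*(N + 3)) - 11)*N = ((35 + 7*(3 + N)) - 11)*N = ((35 + (21 + 7*N)) - 11)*N = ((56 + 7*N) - 11)*N = (45 + 7*N)*N = N*(45 + 7*N))
1/(D(876, 876) + a(1001, 294)) = 1/((-7*876 - 7*876) + 294*(45 + 7*294)) = 1/((-6132 - 6132) + 294*(45 + 2058)) = 1/(-12264 + 294*2103) = 1/(-12264 + 618282) = 1/606018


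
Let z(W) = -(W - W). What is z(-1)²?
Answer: 0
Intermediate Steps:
z(W) = 0 (z(W) = -1*0 = 0)
z(-1)² = 0² = 0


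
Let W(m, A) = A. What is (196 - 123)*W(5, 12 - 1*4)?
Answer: 584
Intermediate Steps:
(196 - 123)*W(5, 12 - 1*4) = (196 - 123)*(12 - 1*4) = 73*(12 - 4) = 73*8 = 584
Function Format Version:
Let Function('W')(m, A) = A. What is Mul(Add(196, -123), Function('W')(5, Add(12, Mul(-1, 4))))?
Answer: 584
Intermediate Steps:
Mul(Add(196, -123), Function('W')(5, Add(12, Mul(-1, 4)))) = Mul(Add(196, -123), Add(12, Mul(-1, 4))) = Mul(73, Add(12, -4)) = Mul(73, 8) = 584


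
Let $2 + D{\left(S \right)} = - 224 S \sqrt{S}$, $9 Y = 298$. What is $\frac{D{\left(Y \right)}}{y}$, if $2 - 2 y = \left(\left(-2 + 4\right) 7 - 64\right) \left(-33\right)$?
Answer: $\frac{1}{412} + \frac{8344 \sqrt{298}}{2781} \approx 51.797$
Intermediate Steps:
$Y = \frac{298}{9}$ ($Y = \frac{1}{9} \cdot 298 = \frac{298}{9} \approx 33.111$)
$y = -824$ ($y = 1 - \frac{\left(\left(-2 + 4\right) 7 - 64\right) \left(-33\right)}{2} = 1 - \frac{\left(2 \cdot 7 - 64\right) \left(-33\right)}{2} = 1 - \frac{\left(14 - 64\right) \left(-33\right)}{2} = 1 - \frac{\left(-50\right) \left(-33\right)}{2} = 1 - 825 = -824$)
$D{\left(S \right)} = -2 - 224 S^{\frac{3}{2}}$ ($D{\left(S \right)} = -2 + - 224 S \sqrt{S} = -2 - 224 S^{\frac{3}{2}}$)
$\frac{D{\left(Y \right)}}{y} = \frac{-2 - 224 \left(\frac{298}{9}\right)^{\frac{3}{2}}}{-824} = \left(-2 - 224 \frac{298 \sqrt{298}}{27}\right) \left(- \frac{1}{824}\right) = \left(-2 - \frac{66752 \sqrt{298}}{27}\right) \left(- \frac{1}{824}\right) = \frac{1}{412} + \frac{8344 \sqrt{298}}{2781}$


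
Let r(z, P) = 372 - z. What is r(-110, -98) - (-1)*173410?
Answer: 173892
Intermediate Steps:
r(-110, -98) - (-1)*173410 = (372 - 1*(-110)) - (-1)*173410 = (372 + 110) - 1*(-173410) = 482 + 173410 = 173892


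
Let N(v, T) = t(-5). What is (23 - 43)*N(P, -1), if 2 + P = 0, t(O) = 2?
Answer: -40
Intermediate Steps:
P = -2 (P = -2 + 0 = -2)
N(v, T) = 2
(23 - 43)*N(P, -1) = (23 - 43)*2 = -20*2 = -40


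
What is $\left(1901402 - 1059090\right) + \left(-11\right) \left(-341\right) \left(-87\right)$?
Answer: $515975$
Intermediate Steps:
$\left(1901402 - 1059090\right) + \left(-11\right) \left(-341\right) \left(-87\right) = 842312 + 3751 \left(-87\right) = 842312 - 326337 = 515975$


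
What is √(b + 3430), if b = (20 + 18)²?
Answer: √4874 ≈ 69.814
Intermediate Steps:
b = 1444 (b = 38² = 1444)
√(b + 3430) = √(1444 + 3430) = √4874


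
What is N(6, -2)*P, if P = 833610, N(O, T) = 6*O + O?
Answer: 35011620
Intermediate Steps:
N(O, T) = 7*O
N(6, -2)*P = (7*6)*833610 = 42*833610 = 35011620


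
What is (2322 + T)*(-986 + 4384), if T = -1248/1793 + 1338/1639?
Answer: 191638147728/24287 ≈ 7.8906e+6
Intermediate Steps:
T = 2922/24287 (T = -1248*1/1793 + 1338*(1/1639) = -1248/1793 + 1338/1639 = 2922/24287 ≈ 0.12031)
(2322 + T)*(-986 + 4384) = (2322 + 2922/24287)*(-986 + 4384) = (56397336/24287)*3398 = 191638147728/24287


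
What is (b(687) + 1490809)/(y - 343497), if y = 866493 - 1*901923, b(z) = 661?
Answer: -1491470/378927 ≈ -3.9360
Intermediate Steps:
y = -35430 (y = 866493 - 901923 = -35430)
(b(687) + 1490809)/(y - 343497) = (661 + 1490809)/(-35430 - 343497) = 1491470/(-378927) = 1491470*(-1/378927) = -1491470/378927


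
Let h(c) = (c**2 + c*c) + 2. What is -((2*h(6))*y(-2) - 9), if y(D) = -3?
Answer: 453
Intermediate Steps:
h(c) = 2 + 2*c**2 (h(c) = (c**2 + c**2) + 2 = 2*c**2 + 2 = 2 + 2*c**2)
-((2*h(6))*y(-2) - 9) = -((2*(2 + 2*6**2))*(-3) - 9) = -((2*(2 + 2*36))*(-3) - 9) = -((2*(2 + 72))*(-3) - 9) = -((2*74)*(-3) - 9) = -(148*(-3) - 9) = -(-444 - 9) = -1*(-453) = 453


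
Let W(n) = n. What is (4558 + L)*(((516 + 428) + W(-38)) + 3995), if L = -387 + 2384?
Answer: 32126055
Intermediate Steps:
L = 1997
(4558 + L)*(((516 + 428) + W(-38)) + 3995) = (4558 + 1997)*(((516 + 428) - 38) + 3995) = 6555*((944 - 38) + 3995) = 6555*(906 + 3995) = 6555*4901 = 32126055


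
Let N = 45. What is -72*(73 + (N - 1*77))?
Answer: -2952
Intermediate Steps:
-72*(73 + (N - 1*77)) = -72*(73 + (45 - 1*77)) = -72*(73 + (45 - 77)) = -72*(73 - 32) = -72*41 = -2952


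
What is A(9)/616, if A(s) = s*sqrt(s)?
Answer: 27/616 ≈ 0.043831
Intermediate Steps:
A(s) = s**(3/2)
A(9)/616 = 9**(3/2)/616 = 27*(1/616) = 27/616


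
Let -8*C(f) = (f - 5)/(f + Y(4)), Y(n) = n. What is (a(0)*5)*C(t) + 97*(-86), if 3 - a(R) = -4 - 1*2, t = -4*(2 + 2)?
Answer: -267259/32 ≈ -8351.8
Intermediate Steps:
t = -16 (t = -4*4 = -16)
a(R) = 9 (a(R) = 3 - (-4 - 1*2) = 3 - (-4 - 2) = 3 - 1*(-6) = 3 + 6 = 9)
C(f) = -(-5 + f)/(8*(4 + f)) (C(f) = -(f - 5)/(8*(f + 4)) = -(-5 + f)/(8*(4 + f)))
(a(0)*5)*C(t) + 97*(-86) = (9*5)*((5 - 1*(-16))/(8*(4 - 16))) + 97*(-86) = 45*((⅛)*(5 + 16)/(-12)) - 8342 = 45*((⅛)*(-1/12)*21) - 8342 = 45*(-7/32) - 8342 = -315/32 - 8342 = -267259/32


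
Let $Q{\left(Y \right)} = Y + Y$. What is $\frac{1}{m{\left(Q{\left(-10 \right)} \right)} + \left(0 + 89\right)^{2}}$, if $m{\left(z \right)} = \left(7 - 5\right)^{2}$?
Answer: $\frac{1}{7925} \approx 0.00012618$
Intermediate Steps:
$Q{\left(Y \right)} = 2 Y$
$m{\left(z \right)} = 4$ ($m{\left(z \right)} = 2^{2} = 4$)
$\frac{1}{m{\left(Q{\left(-10 \right)} \right)} + \left(0 + 89\right)^{2}} = \frac{1}{4 + \left(0 + 89\right)^{2}} = \frac{1}{4 + 89^{2}} = \frac{1}{4 + 7921} = \frac{1}{7925}$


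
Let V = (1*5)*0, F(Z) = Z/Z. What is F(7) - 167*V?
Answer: 1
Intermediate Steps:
F(Z) = 1
V = 0 (V = 5*0 = 0)
F(7) - 167*V = 1 - 167*0 = 1 + 0 = 1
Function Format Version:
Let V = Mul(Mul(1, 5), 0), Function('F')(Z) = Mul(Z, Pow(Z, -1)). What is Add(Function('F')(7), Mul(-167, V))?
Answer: 1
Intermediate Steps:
Function('F')(Z) = 1
V = 0 (V = Mul(5, 0) = 0)
Add(Function('F')(7), Mul(-167, V)) = Add(1, Mul(-167, 0)) = Add(1, 0) = 1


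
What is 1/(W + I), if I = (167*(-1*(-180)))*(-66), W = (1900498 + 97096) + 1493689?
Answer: 1/1507323 ≈ 6.6343e-7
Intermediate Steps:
W = 3491283 (W = 1997594 + 1493689 = 3491283)
I = -1983960 (I = (167*180)*(-66) = 30060*(-66) = -1983960)
1/(W + I) = 1/(3491283 - 1983960) = 1/1507323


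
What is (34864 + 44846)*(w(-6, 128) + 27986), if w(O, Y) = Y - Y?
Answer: 2230764060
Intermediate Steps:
w(O, Y) = 0
(34864 + 44846)*(w(-6, 128) + 27986) = (34864 + 44846)*(0 + 27986) = 79710*27986 = 2230764060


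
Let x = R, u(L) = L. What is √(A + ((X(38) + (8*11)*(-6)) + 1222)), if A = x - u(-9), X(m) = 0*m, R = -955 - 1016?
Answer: 2*I*√317 ≈ 35.609*I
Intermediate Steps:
R = -1971
x = -1971
X(m) = 0
A = -1962 (A = -1971 - 1*(-9) = -1971 + 9 = -1962)
√(A + ((X(38) + (8*11)*(-6)) + 1222)) = √(-1962 + ((0 + (8*11)*(-6)) + 1222)) = √(-1962 + ((0 + 88*(-6)) + 1222)) = √(-1962 + ((0 - 528) + 1222)) = √(-1962 + (-528 + 1222)) = √(-1962 + 694) = √(-1268) = 2*I*√317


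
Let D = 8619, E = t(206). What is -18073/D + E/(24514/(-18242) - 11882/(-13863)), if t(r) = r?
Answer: -32230873020637/75777101673 ≈ -425.34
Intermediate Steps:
E = 206
-18073/D + E/(24514/(-18242) - 11882/(-13863)) = -18073/8619 + 206/(24514/(-18242) - 11882/(-13863)) = -18073*1/8619 + 206/(24514*(-1/18242) - 11882*(-1/13863)) = -18073/8619 + 206/(-1751/1303 + 11882/13863) = -18073/8619 + 206/(-8791867/18063489) = -18073/8619 + 206*(-18063489/8791867) = -18073/8619 - 3721078734/8791867 = -32230873020637/75777101673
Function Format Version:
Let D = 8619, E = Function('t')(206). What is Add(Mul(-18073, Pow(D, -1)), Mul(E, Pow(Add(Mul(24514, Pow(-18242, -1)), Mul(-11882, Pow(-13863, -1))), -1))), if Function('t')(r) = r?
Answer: Rational(-32230873020637, 75777101673) ≈ -425.34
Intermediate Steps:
E = 206
Add(Mul(-18073, Pow(D, -1)), Mul(E, Pow(Add(Mul(24514, Pow(-18242, -1)), Mul(-11882, Pow(-13863, -1))), -1))) = Add(Mul(-18073, Pow(8619, -1)), Mul(206, Pow(Add(Mul(24514, Pow(-18242, -1)), Mul(-11882, Pow(-13863, -1))), -1))) = Add(Mul(-18073, Rational(1, 8619)), Mul(206, Pow(Add(Mul(24514, Rational(-1, 18242)), Mul(-11882, Rational(-1, 13863))), -1))) = Add(Rational(-18073, 8619), Mul(206, Pow(Add(Rational(-1751, 1303), Rational(11882, 13863)), -1))) = Add(Rational(-18073, 8619), Mul(206, Pow(Rational(-8791867, 18063489), -1))) = Add(Rational(-18073, 8619), Mul(206, Rational(-18063489, 8791867))) = Add(Rational(-18073, 8619), Rational(-3721078734, 8791867)) = Rational(-32230873020637, 75777101673)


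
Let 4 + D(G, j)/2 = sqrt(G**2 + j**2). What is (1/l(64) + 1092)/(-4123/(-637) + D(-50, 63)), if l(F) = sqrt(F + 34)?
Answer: 4604236/71419945 + 1183*sqrt(12938)/214259835 + 1807*sqrt(2)/428519670 + 6028568*sqrt(6469)/71419945 ≈ 6.8542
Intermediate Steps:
l(F) = sqrt(34 + F)
D(G, j) = -8 + 2*sqrt(G**2 + j**2)
(1/l(64) + 1092)/(-4123/(-637) + D(-50, 63)) = (1/(sqrt(34 + 64)) + 1092)/(-4123/(-637) + (-8 + 2*sqrt((-50)**2 + 63**2))) = (1/(sqrt(98)) + 1092)/(-4123*(-1/637) + (-8 + 2*sqrt(2500 + 3969))) = (1/(7*sqrt(2)) + 1092)/(589/91 + (-8 + 2*sqrt(6469))) = (sqrt(2)/14 + 1092)/(-139/91 + 2*sqrt(6469)) = (1092 + sqrt(2)/14)/(-139/91 + 2*sqrt(6469))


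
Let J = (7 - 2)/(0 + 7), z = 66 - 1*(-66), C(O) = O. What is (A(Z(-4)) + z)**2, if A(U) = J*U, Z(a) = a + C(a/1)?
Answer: 781456/49 ≈ 15948.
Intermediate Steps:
z = 132 (z = 66 + 66 = 132)
Z(a) = 2*a (Z(a) = a + a/1 = a + a*1 = a + a = 2*a)
J = 5/7 ≈ 0.71429
A(U) = 5*U/7
(A(Z(-4)) + z)**2 = (5*(2*(-4))/7 + 132)**2 = ((5/7)*(-8) + 132)**2 = (-40/7 + 132)**2 = (884/7)**2 = 781456/49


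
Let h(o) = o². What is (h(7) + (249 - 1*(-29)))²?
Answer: 106929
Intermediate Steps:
(h(7) + (249 - 1*(-29)))² = (7² + (249 - 1*(-29)))² = (49 + (249 + 29))² = (49 + 278)² = 327² = 106929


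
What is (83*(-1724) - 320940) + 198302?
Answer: -265730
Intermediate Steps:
(83*(-1724) - 320940) + 198302 = (-143092 - 320940) + 198302 = -464032 + 198302 = -265730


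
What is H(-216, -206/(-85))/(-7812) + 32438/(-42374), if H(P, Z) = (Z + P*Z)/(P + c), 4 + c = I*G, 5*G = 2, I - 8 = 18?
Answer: -1129137977939/1474388414352 ≈ -0.76583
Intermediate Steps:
I = 26 (I = 8 + 18 = 26)
G = ⅖ (G = (⅕)*2 = ⅖ ≈ 0.40000)
c = 32/5 (c = -4 + 26*(⅖) = -4 + 52/5 = 32/5 ≈ 6.4000)
H(P, Z) = (Z + P*Z)/(32/5 + P) (H(P, Z) = (Z + P*Z)/(P + 32/5) = (Z + P*Z)/(32/5 + P))
H(-216, -206/(-85))/(-7812) + 32438/(-42374) = (5*(-206/(-85))*(1 - 216)/(32 + 5*(-216)))/(-7812) + 32438/(-42374) = (5*(-206*(-1/85))*(-215)/(32 - 1080))*(-1/7812) + 32438*(-1/42374) = (5*(206/85)*(-215)/(-1048))*(-1/7812) - 16219/21187 = (5*(206/85)*(-1/1048)*(-215))*(-1/7812) - 16219/21187 = (22145/8908)*(-1/7812) - 16219/21187 = -22145/69589296 - 16219/21187 = -1129137977939/1474388414352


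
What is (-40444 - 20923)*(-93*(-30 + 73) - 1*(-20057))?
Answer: -985431286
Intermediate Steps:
(-40444 - 20923)*(-93*(-30 + 73) - 1*(-20057)) = -61367*(-93*43 + 20057) = -61367*(-3999 + 20057) = -61367*16058 = -985431286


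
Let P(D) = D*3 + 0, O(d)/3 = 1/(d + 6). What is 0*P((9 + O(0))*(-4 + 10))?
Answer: 0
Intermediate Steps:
O(d) = 3/(6 + d) (O(d) = 3/(d + 6) = 3/(6 + d))
P(D) = 3*D (P(D) = 3*D + 0 = 3*D)
0*P((9 + O(0))*(-4 + 10)) = 0*(3*((9 + 3/(6 + 0))*(-4 + 10))) = 0*(3*((9 + 3/6)*6)) = 0*(3*((9 + 3*(⅙))*6)) = 0*(3*((9 + ½)*6)) = 0*(3*((19/2)*6)) = 0*(3*57) = 0*171 = 0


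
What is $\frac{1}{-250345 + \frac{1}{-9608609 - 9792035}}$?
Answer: $- \frac{19400644}{4856854222181} \approx -3.9945 \cdot 10^{-6}$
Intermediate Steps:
$\frac{1}{-250345 + \frac{1}{-9608609 - 9792035}} = \frac{1}{-250345 + \frac{1}{-19400644}} = \frac{1}{-250345 - \frac{1}{19400644}} = \frac{1}{- \frac{4856854222181}{19400644}} = - \frac{19400644}{4856854222181}$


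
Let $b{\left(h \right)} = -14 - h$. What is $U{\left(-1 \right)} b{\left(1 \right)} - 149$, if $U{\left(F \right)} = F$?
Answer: $-134$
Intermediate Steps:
$U{\left(-1 \right)} b{\left(1 \right)} - 149 = - (-14 - 1) - 149 = \left(-1\right) \left(-15\right) - 149 = 15 - 149 = -134$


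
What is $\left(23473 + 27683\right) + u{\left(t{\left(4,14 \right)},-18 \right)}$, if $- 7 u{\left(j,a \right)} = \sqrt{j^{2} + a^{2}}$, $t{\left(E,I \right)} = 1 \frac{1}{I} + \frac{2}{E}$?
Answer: $51156 - \frac{2 \sqrt{3973}}{49} \approx 51153.0$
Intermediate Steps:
$t{\left(E,I \right)} = \frac{1}{I} + \frac{2}{E}$
$u{\left(j,a \right)} = - \frac{\sqrt{a^{2} + j^{2}}}{7}$ ($u{\left(j,a \right)} = - \frac{\sqrt{j^{2} + a^{2}}}{7} = - \frac{\sqrt{a^{2} + j^{2}}}{7}$)
$\left(23473 + 27683\right) + u{\left(t{\left(4,14 \right)},-18 \right)} = \left(23473 + 27683\right) - \frac{\sqrt{\left(-18\right)^{2} + \left(\frac{1}{14} + \frac{2}{4}\right)^{2}}}{7} = 51156 - \frac{\sqrt{324 + \left(\frac{1}{14} + 2 \cdot \frac{1}{4}\right)^{2}}}{7} = 51156 - \frac{\sqrt{324 + \left(\frac{1}{14} + \frac{1}{2}\right)^{2}}}{7} = 51156 - \frac{\sqrt{324 + \left(\frac{4}{7}\right)^{2}}}{7} = 51156 - \frac{\sqrt{324 + \frac{16}{49}}}{7} = 51156 - \frac{\sqrt{\frac{15892}{49}}}{7} = 51156 - \frac{\frac{2}{7} \sqrt{3973}}{7} = 51156 - \frac{2 \sqrt{3973}}{49}$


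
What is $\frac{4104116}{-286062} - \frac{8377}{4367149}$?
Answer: $- \frac{8962841213329}{624637688619} \approx -14.349$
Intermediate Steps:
$\frac{4104116}{-286062} - \frac{8377}{4367149} = 4104116 \left(- \frac{1}{286062}\right) - \frac{8377}{4367149} = - \frac{2052058}{143031} - \frac{8377}{4367149} = - \frac{8962841213329}{624637688619}$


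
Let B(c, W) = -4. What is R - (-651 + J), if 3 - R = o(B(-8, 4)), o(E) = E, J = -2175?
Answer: 2833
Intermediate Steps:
R = 7 (R = 3 - 1*(-4) = 3 + 4 = 7)
R - (-651 + J) = 7 - (-651 - 2175) = 7 - 1*(-2826) = 7 + 2826 = 2833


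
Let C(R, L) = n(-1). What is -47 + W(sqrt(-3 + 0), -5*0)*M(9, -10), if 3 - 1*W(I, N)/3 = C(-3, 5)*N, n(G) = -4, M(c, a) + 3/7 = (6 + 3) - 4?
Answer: -41/7 ≈ -5.8571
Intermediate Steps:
M(c, a) = 32/7 (M(c, a) = -3/7 + ((6 + 3) - 4) = -3/7 + (9 - 4) = -3/7 + 5 = 32/7)
C(R, L) = -4
W(I, N) = 9 + 12*N (W(I, N) = 9 - (-12)*N = 9 + 12*N)
-47 + W(sqrt(-3 + 0), -5*0)*M(9, -10) = -47 + (9 + 12*(-5*0))*(32/7) = -47 + (9 + 12*0)*(32/7) = -47 + (9 + 0)*(32/7) = -47 + 9*(32/7) = -47 + 288/7 = -41/7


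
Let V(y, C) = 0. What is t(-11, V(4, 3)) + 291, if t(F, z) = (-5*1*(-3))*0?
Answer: 291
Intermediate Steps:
t(F, z) = 0 (t(F, z) = -5*(-3)*0 = 15*0 = 0)
t(-11, V(4, 3)) + 291 = 0 + 291 = 291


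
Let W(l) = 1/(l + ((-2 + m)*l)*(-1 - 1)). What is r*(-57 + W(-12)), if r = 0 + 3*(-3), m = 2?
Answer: 2055/4 ≈ 513.75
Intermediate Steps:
r = -9 (r = 0 - 9 = -9)
W(l) = 1/l (W(l) = 1/(l + ((-2 + 2)*l)*(-1 - 1)) = 1/(l + (0*l)*(-2)) = 1/(l + 0*(-2)) = 1/(l + 0) = 1/l)
r*(-57 + W(-12)) = -9*(-57 + 1/(-12)) = -9*(-57 - 1/12) = -9*(-685/12) = 2055/4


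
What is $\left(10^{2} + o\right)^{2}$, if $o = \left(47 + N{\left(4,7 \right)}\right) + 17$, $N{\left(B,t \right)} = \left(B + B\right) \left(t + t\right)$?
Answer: $76176$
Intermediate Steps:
$N{\left(B,t \right)} = 4 B t$ ($N{\left(B,t \right)} = 2 B 2 t = 4 B t$)
$o = 176$ ($o = \left(47 + 4 \cdot 4 \cdot 7\right) + 17 = \left(47 + 112\right) + 17 = 159 + 17 = 176$)
$\left(10^{2} + o\right)^{2} = \left(10^{2} + 176\right)^{2} = \left(100 + 176\right)^{2} = 276^{2} = 76176$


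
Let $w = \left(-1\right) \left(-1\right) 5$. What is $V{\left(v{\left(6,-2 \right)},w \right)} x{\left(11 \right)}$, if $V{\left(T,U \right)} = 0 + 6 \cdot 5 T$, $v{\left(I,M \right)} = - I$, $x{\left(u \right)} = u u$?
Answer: $-21780$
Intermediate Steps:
$x{\left(u \right)} = u^{2}$
$w = 5$ ($w = 1 \cdot 5 = 5$)
$V{\left(T,U \right)} = 30 T$ ($V{\left(T,U \right)} = 0 + 30 T = 30 T$)
$V{\left(v{\left(6,-2 \right)},w \right)} x{\left(11 \right)} = 30 \left(\left(-1\right) 6\right) 11^{2} = 30 \left(-6\right) 121 = \left(-180\right) 121 = -21780$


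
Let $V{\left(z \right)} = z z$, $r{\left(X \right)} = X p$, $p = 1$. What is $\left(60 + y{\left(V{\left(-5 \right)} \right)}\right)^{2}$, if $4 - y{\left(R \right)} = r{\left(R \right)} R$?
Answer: $314721$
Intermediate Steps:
$r{\left(X \right)} = X$ ($r{\left(X \right)} = X 1 = X$)
$V{\left(z \right)} = z^{2}$
$y{\left(R \right)} = 4 - R^{2}$ ($y{\left(R \right)} = 4 - R R = 4 - R^{2}$)
$\left(60 + y{\left(V{\left(-5 \right)} \right)}\right)^{2} = \left(60 + \left(4 - \left(\left(-5\right)^{2}\right)^{2}\right)\right)^{2} = \left(60 + \left(4 - 25^{2}\right)\right)^{2} = \left(60 + \left(4 - 625\right)\right)^{2} = \left(60 - 621\right)^{2} = \left(-561\right)^{2} = 314721$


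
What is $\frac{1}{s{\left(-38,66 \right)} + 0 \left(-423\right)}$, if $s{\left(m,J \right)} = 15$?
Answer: $\frac{1}{15} \approx 0.066667$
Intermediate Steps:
$\frac{1}{s{\left(-38,66 \right)} + 0 \left(-423\right)} = \frac{1}{15 + 0 \left(-423\right)} = \frac{1}{15 + 0} = \frac{1}{15}$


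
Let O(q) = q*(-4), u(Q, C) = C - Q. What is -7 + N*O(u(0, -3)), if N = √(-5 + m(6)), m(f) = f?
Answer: 5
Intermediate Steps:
O(q) = -4*q
N = 1 (N = √(-5 + 6) = √1 = 1)
-7 + N*O(u(0, -3)) = -7 + 1*(-4*(-3 - 1*0)) = -7 + 1*(-4*(-3 + 0)) = -7 + 1*(-4*(-3)) = -7 + 1*12 = -7 + 12 = 5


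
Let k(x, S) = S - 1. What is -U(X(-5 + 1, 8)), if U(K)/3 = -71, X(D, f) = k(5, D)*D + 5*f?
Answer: 213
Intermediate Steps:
k(x, S) = -1 + S
X(D, f) = 5*f + D*(-1 + D) (X(D, f) = (-1 + D)*D + 5*f = D*(-1 + D) + 5*f = 5*f + D*(-1 + D))
U(K) = -213 (U(K) = 3*(-71) = -213)
-U(X(-5 + 1, 8)) = -1*(-213) = 213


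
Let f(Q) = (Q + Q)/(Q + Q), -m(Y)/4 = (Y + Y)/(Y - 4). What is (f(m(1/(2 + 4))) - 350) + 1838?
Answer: 1489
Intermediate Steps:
m(Y) = -8*Y/(-4 + Y) (m(Y) = -4*(Y + Y)/(Y - 4) = -4*2*Y/(-4 + Y) = -8*Y/(-4 + Y))
f(Q) = 1 (f(Q) = (2*Q)/((2*Q)) = (2*Q)*(1/(2*Q)) = 1)
(f(m(1/(2 + 4))) - 350) + 1838 = (1 - 350) + 1838 = -349 + 1838 = 1489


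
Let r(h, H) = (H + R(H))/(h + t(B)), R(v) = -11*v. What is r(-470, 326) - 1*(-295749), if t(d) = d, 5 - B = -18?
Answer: 132203063/447 ≈ 2.9576e+5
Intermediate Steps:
B = 23 (B = 5 - 1*(-18) = 5 + 18 = 23)
r(h, H) = -10*H/(23 + h) (r(h, H) = (H - 11*H)/(h + 23) = (-10*H)/(23 + h) = -10*H/(23 + h))
r(-470, 326) - 1*(-295749) = -10*326/(23 - 470) - 1*(-295749) = -10*326/(-447) + 295749 = -10*326*(-1/447) + 295749 = 3260/447 + 295749 = 132203063/447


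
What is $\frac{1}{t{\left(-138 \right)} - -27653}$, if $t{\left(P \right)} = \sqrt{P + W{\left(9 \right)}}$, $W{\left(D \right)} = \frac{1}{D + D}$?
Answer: $\frac{497754}{13764393845} - \frac{3 i \sqrt{4966}}{13764393845} \approx 3.6162 \cdot 10^{-5} - 1.5359 \cdot 10^{-8} i$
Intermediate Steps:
$W{\left(D \right)} = \frac{1}{2 D}$
$t{\left(P \right)} = \sqrt{\frac{1}{18} + P}$ ($t{\left(P \right)} = \sqrt{P + \frac{1}{2 \cdot 9}} = \sqrt{P + \frac{1}{2} \cdot \frac{1}{9}} = \sqrt{P + \frac{1}{18}} = \sqrt{\frac{1}{18} + P}$)
$\frac{1}{t{\left(-138 \right)} - -27653} = \frac{1}{\frac{\sqrt{2 + 36 \left(-138\right)}}{6} - -27653} = \frac{1}{\frac{\sqrt{2 - 4968}}{6} + \left(-15434 + 43087\right)} = \frac{1}{\frac{\sqrt{-4966}}{6} + 27653} = \frac{1}{\frac{i \sqrt{4966}}{6} + 27653} = \frac{1}{27653 + \frac{i \sqrt{4966}}{6}}$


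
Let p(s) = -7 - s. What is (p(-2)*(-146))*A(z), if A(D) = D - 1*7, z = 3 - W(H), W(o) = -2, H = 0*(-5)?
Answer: -1460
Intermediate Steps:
H = 0
z = 5 (z = 3 - 1*(-2) = 3 + 2 = 5)
A(D) = -7 + D (A(D) = D - 7 = -7 + D)
(p(-2)*(-146))*A(z) = ((-7 - 1*(-2))*(-146))*(-7 + 5) = ((-7 + 2)*(-146))*(-2) = -5*(-146)*(-2) = 730*(-2) = -1460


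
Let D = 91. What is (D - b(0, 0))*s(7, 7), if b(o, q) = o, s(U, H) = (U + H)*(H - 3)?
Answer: 5096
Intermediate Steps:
s(U, H) = (-3 + H)*(H + U) (s(U, H) = (H + U)*(-3 + H) = (-3 + H)*(H + U))
(D - b(0, 0))*s(7, 7) = (91 - 1*0)*(7² - 3*7 - 3*7 + 7*7) = (91 + 0)*(49 - 21 - 21 + 49) = 91*56 = 5096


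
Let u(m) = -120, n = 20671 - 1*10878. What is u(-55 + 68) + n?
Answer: 9673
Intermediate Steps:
n = 9793 (n = 20671 - 10878 = 9793)
u(-55 + 68) + n = -120 + 9793 = 9673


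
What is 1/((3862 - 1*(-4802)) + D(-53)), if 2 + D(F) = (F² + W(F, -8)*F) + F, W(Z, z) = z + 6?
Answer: 1/11524 ≈ 8.6775e-5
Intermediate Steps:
W(Z, z) = 6 + z
D(F) = -2 + F² - F (D(F) = -2 + ((F² + (6 - 8)*F) + F) = -2 + ((F² - 2*F) + F) = -2 + (F² - F) = -2 + F² - F)
1/((3862 - 1*(-4802)) + D(-53)) = 1/((3862 - 1*(-4802)) + (-2 + (-53)² - 1*(-53))) = 1/((3862 + 4802) + (-2 + 2809 + 53)) = 1/(8664 + 2860) = 1/11524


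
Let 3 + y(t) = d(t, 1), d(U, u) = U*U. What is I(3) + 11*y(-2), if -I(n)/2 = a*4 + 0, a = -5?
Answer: 51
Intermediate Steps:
I(n) = 40 (I(n) = -2*(-5*4 + 0) = -2*(-20 + 0) = -2*(-20) = 40)
d(U, u) = U²
y(t) = -3 + t²
I(3) + 11*y(-2) = 40 + 11*(-3 + (-2)²) = 40 + 11*(-3 + 4) = 40 + 11*1 = 40 + 11 = 51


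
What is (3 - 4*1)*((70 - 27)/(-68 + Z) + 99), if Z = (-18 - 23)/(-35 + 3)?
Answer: -209989/2135 ≈ -98.355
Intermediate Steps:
Z = 41/32 (Z = -41/(-32) = -41*(-1/32) = 41/32 ≈ 1.2813)
(3 - 4*1)*((70 - 27)/(-68 + Z) + 99) = (3 - 4*1)*((70 - 27)/(-68 + 41/32) + 99) = (3 - 4)*(43/(-2135/32) + 99) = -(43*(-32/2135) + 99) = -(-1376/2135 + 99) = -1*209989/2135 = -209989/2135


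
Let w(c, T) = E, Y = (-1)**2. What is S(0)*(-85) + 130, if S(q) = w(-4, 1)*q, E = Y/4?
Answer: 130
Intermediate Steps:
Y = 1
E = 1/4 ≈ 0.25000
w(c, T) = 1/4
S(q) = q/4
S(0)*(-85) + 130 = ((1/4)*0)*(-85) + 130 = 0*(-85) + 130 = 0 + 130 = 130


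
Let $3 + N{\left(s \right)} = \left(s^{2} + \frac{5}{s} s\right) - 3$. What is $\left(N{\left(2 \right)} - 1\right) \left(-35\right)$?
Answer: $-70$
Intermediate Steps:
$N{\left(s \right)} = -1 + s^{2}$ ($N{\left(s \right)} = -3 - \left(3 - s^{2} - \frac{5}{s} s\right) = -3 + \left(\left(s^{2} + 5\right) - 3\right) = -3 + \left(\left(5 + s^{2}\right) - 3\right) = -3 + \left(2 + s^{2}\right) = -1 + s^{2}$)
$\left(N{\left(2 \right)} - 1\right) \left(-35\right) = \left(\left(-1 + 2^{2}\right) - 1\right) \left(-35\right) = \left(\left(-1 + 4\right) - 1\right) \left(-35\right) = \left(3 - 1\right) \left(-35\right) = 2 \left(-35\right) = -70$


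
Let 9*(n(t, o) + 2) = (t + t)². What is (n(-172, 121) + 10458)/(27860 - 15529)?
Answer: 212440/110979 ≈ 1.9142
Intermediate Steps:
n(t, o) = -2 + 4*t²/9 (n(t, o) = -2 + (t + t)²/9 = -2 + (2*t)²/9 = -2 + (4*t²)/9 = -2 + 4*t²/9)
(n(-172, 121) + 10458)/(27860 - 15529) = ((-2 + (4/9)*(-172)²) + 10458)/(27860 - 15529) = ((-2 + (4/9)*29584) + 10458)/12331 = ((-2 + 118336/9) + 10458)*(1/12331) = (118318/9 + 10458)*(1/12331) = (212440/9)*(1/12331) = 212440/110979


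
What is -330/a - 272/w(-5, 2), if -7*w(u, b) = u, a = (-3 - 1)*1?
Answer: -2983/10 ≈ -298.30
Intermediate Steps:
a = -4 (a = -4*1 = -4)
w(u, b) = -u/7
-330/a - 272/w(-5, 2) = -330/(1*(-4)) - 272/((-⅐*(-5))) = -330/(-4) - 272/5/7 = -330*(-¼) - 272*7/5 = 165/2 - 1904/5 = -2983/10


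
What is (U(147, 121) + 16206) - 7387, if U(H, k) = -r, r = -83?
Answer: 8902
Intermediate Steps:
U(H, k) = 83 (U(H, k) = -1*(-83) = 83)
(U(147, 121) + 16206) - 7387 = (83 + 16206) - 7387 = 16289 - 7387 = 8902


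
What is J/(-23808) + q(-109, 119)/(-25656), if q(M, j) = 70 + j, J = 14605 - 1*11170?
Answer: -1286501/8483584 ≈ -0.15165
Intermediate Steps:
J = 3435 (J = 14605 - 11170 = 3435)
J/(-23808) + q(-109, 119)/(-25656) = 3435/(-23808) + (70 + 119)/(-25656) = 3435*(-1/23808) + 189*(-1/25656) = -1145/7936 - 63/8552 = -1286501/8483584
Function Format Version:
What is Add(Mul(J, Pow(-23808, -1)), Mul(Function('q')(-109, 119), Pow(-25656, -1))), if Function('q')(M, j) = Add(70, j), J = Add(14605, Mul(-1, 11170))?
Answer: Rational(-1286501, 8483584) ≈ -0.15165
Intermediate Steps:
J = 3435 (J = Add(14605, -11170) = 3435)
Add(Mul(J, Pow(-23808, -1)), Mul(Function('q')(-109, 119), Pow(-25656, -1))) = Add(Mul(3435, Pow(-23808, -1)), Mul(Add(70, 119), Pow(-25656, -1))) = Add(Mul(3435, Rational(-1, 23808)), Mul(189, Rational(-1, 25656))) = Add(Rational(-1145, 7936), Rational(-63, 8552)) = Rational(-1286501, 8483584)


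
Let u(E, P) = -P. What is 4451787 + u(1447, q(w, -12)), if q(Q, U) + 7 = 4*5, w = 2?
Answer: 4451774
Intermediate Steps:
q(Q, U) = 13 (q(Q, U) = -7 + 4*5 = -7 + 20 = 13)
4451787 + u(1447, q(w, -12)) = 4451787 - 1*13 = 4451787 - 13 = 4451774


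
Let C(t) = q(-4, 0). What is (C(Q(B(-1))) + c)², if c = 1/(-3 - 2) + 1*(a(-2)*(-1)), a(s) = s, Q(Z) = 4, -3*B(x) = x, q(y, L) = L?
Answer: 81/25 ≈ 3.2400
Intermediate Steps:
B(x) = -x/3
C(t) = 0
c = 9/5 (c = 1/(-3 - 2) + 1*(-2*(-1)) = 1/(-5) + 1*2 = -⅕ + 2 = 9/5 ≈ 1.8000)
(C(Q(B(-1))) + c)² = (0 + 9/5)² = (9/5)² = 81/25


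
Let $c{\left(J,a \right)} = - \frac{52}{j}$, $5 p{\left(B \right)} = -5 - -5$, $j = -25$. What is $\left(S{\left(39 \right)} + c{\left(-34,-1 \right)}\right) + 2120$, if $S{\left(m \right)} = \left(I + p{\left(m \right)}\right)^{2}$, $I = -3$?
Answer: $\frac{53277}{25} \approx 2131.1$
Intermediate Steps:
$p{\left(B \right)} = 0$ ($p{\left(B \right)} = \frac{-5 - -5}{5} = \frac{-5 + 5}{5} = \frac{1}{5} \cdot 0 = 0$)
$S{\left(m \right)} = 9$ ($S{\left(m \right)} = \left(-3 + 0\right)^{2} = \left(-3\right)^{2} = 9$)
$c{\left(J,a \right)} = \frac{52}{25}$ ($c{\left(J,a \right)} = - \frac{52}{-25} = - \frac{52 \left(-1\right)}{25} = \left(-1\right) \left(- \frac{52}{25}\right) = \frac{52}{25}$)
$\left(S{\left(39 \right)} + c{\left(-34,-1 \right)}\right) + 2120 = \left(9 + \frac{52}{25}\right) + 2120 = \frac{277}{25} + 2120 = \frac{53277}{25}$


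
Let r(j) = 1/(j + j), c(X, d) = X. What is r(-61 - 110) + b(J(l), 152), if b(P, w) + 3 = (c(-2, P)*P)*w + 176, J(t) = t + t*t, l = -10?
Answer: -9297955/342 ≈ -27187.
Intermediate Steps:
J(t) = t + t²
b(P, w) = 173 - 2*P*w (b(P, w) = -3 + ((-2*P)*w + 176) = -3 + (-2*P*w + 176) = -3 + (176 - 2*P*w) = 173 - 2*P*w)
r(j) = 1/(2*j)
r(-61 - 110) + b(J(l), 152) = 1/(2*(-61 - 110)) + (173 - 2*(-10*(1 - 10))*152) = (½)/(-171) + (173 - 2*(-10*(-9))*152) = (½)*(-1/171) + (173 - 2*90*152) = -1/342 + (173 - 27360) = -1/342 - 27187 = -9297955/342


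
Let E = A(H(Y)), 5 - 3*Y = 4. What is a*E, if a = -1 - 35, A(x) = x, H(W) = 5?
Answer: -180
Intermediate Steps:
Y = ⅓ (Y = 5/3 - ⅓*4 = 5/3 - 4/3 = ⅓ ≈ 0.33333)
E = 5
a = -36
a*E = -36*5 = -180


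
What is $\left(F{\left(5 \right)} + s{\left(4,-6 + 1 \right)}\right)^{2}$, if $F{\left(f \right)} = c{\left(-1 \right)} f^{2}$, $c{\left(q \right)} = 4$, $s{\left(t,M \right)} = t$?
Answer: $10816$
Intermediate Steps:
$F{\left(f \right)} = 4 f^{2}$
$\left(F{\left(5 \right)} + s{\left(4,-6 + 1 \right)}\right)^{2} = \left(4 \cdot 5^{2} + 4\right)^{2} = \left(4 \cdot 25 + 4\right)^{2} = \left(100 + 4\right)^{2} = 104^{2} = 10816$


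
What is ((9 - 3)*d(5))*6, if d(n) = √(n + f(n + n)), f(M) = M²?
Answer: 36*√105 ≈ 368.89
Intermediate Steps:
d(n) = √(n + 4*n²) (d(n) = √(n + (n + n)²) = √(n + (2*n)²) = √(n + 4*n²))
((9 - 3)*d(5))*6 = ((9 - 3)*√(5*(1 + 4*5)))*6 = (6*√(5*(1 + 20)))*6 = (6*√(5*21))*6 = (6*√105)*6 = 36*√105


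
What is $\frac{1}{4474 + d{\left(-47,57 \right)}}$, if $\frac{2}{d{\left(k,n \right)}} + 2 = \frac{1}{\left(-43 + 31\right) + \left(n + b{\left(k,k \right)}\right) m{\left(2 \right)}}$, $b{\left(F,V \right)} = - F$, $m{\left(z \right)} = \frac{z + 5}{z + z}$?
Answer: $\frac{339}{1516346} \approx 0.00022356$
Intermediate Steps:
$m{\left(z \right)} = \frac{5 + z}{2 z}$
$d{\left(k,n \right)} = \frac{2}{-2 + \frac{1}{-12 - \frac{7 k}{4} + \frac{7 n}{4}}}$ ($d{\left(k,n \right)} = \frac{2}{-2 + \frac{1}{\left(-43 + 31\right) + \left(n - k\right) \frac{5 + 2}{2 \cdot 2}}} = \frac{2}{-2 + \frac{1}{-12 + \left(n - k\right) \frac{1}{2} \cdot \frac{1}{2} \cdot 7}} = \frac{2}{-2 + \frac{1}{-12 + \left(n - k\right) \frac{7}{4}}} = \frac{2}{-2 + \frac{1}{-12 - \left(- \frac{7 n}{4} + \frac{7 k}{4}\right)}} = \frac{2}{-2 + \frac{1}{-12 - \frac{7 k}{4} + \frac{7 n}{4}}}$)
$\frac{1}{4474 + d{\left(-47,57 \right)}} = \frac{1}{4474 + \frac{48 - 399 + 7 \left(-47\right)}{-50 - -329 + 7 \cdot 57}} = \frac{1}{4474 + \frac{48 - 399 - 329}{-50 + 329 + 399}} = \frac{1}{4474 + \frac{1}{678} \left(-680\right)} = \frac{1}{4474 - \frac{340}{339}} = \frac{1}{\frac{1516346}{339}} = \frac{339}{1516346}$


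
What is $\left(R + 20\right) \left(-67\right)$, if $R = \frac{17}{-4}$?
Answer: $- \frac{4221}{4} \approx -1055.3$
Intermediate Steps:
$R = - \frac{17}{4}$ ($R = 17 \left(- \frac{1}{4}\right) = - \frac{17}{4} \approx -4.25$)
$\left(R + 20\right) \left(-67\right) = \left(- \frac{17}{4} + 20\right) \left(-67\right) = \frac{63}{4} \left(-67\right) = - \frac{4221}{4}$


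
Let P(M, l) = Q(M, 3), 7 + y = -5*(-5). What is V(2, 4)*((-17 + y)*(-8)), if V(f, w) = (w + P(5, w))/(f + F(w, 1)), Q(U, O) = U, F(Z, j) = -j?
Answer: -72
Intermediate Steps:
y = 18 (y = -7 - 5*(-5) = -7 + 25 = 18)
P(M, l) = M
V(f, w) = (5 + w)/(-1 + f) (V(f, w) = (w + 5)/(f - 1*1) = (5 + w)/(f - 1) = (5 + w)/(-1 + f))
V(2, 4)*((-17 + y)*(-8)) = ((5 + 4)/(-1 + 2))*((-17 + 18)*(-8)) = (9/1)*(1*(-8)) = (1*9)*(-8) = 9*(-8) = -72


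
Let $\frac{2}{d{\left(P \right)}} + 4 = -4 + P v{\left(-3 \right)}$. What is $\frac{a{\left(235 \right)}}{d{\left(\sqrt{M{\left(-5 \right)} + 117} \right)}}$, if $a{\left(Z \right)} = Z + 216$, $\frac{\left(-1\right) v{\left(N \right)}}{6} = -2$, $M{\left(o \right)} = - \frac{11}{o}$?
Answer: $-1804 + \frac{5412 \sqrt{745}}{5} \approx 27740.0$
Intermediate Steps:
$v{\left(N \right)} = 12$ ($v{\left(N \right)} = \left(-6\right) \left(-2\right) = 12$)
$d{\left(P \right)} = \frac{2}{-8 + 12 P}$ ($d{\left(P \right)} = \frac{2}{-4 + \left(-4 + P 12\right)} = \frac{2}{-4 + \left(-4 + 12 P\right)} = \frac{2}{-8 + 12 P}$)
$a{\left(Z \right)} = 216 + Z$
$\frac{a{\left(235 \right)}}{d{\left(\sqrt{M{\left(-5 \right)} + 117} \right)}} = \frac{216 + 235}{\frac{1}{2} \frac{1}{-2 + 3 \sqrt{- \frac{11}{-5} + 117}}} = \frac{451}{\frac{1}{2} \frac{1}{-2 + 3 \sqrt{\left(-11\right) \left(- \frac{1}{5}\right) + 117}}} = \frac{451}{\frac{1}{2} \frac{1}{-2 + 3 \sqrt{\frac{11}{5} + 117}}} = \frac{451}{\frac{1}{2} \frac{1}{-2 + 3 \sqrt{\frac{596}{5}}}} = \frac{451}{\frac{1}{2} \frac{1}{-2 + 3 \frac{2 \sqrt{745}}{5}}} = \frac{451}{\frac{1}{2} \frac{1}{-2 + \frac{6 \sqrt{745}}{5}}} = 451 \left(-4 + \frac{12 \sqrt{745}}{5}\right) = -1804 + \frac{5412 \sqrt{745}}{5}$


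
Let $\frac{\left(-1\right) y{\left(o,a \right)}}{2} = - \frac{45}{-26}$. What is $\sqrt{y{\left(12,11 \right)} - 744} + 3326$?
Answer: $3326 + \frac{i \sqrt{126321}}{13} \approx 3326.0 + 27.34 i$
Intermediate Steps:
$y{\left(o,a \right)} = - \frac{45}{13}$ ($y{\left(o,a \right)} = - 2 \left(- \frac{45}{-26}\right) = - 2 \left(\left(-45\right) \left(- \frac{1}{26}\right)\right) = \left(-2\right) \frac{45}{26} = - \frac{45}{13}$)
$\sqrt{y{\left(12,11 \right)} - 744} + 3326 = \sqrt{- \frac{45}{13} - 744} + 3326 = \sqrt{- \frac{9717}{13}} + 3326 = \frac{i \sqrt{126321}}{13} + 3326 = 3326 + \frac{i \sqrt{126321}}{13}$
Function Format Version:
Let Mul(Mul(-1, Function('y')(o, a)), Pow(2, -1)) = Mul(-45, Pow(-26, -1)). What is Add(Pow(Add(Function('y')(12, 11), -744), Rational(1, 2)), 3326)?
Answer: Add(3326, Mul(Rational(1, 13), I, Pow(126321, Rational(1, 2)))) ≈ Add(3326.0, Mul(27.340, I))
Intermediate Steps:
Function('y')(o, a) = Rational(-45, 13) (Function('y')(o, a) = Mul(-2, Mul(-45, Pow(-26, -1))) = Mul(-2, Mul(-45, Rational(-1, 26))) = Mul(-2, Rational(45, 26)) = Rational(-45, 13))
Add(Pow(Add(Function('y')(12, 11), -744), Rational(1, 2)), 3326) = Add(Pow(Add(Rational(-45, 13), -744), Rational(1, 2)), 3326) = Add(Pow(Rational(-9717, 13), Rational(1, 2)), 3326) = Add(Mul(Rational(1, 13), I, Pow(126321, Rational(1, 2))), 3326) = Add(3326, Mul(Rational(1, 13), I, Pow(126321, Rational(1, 2))))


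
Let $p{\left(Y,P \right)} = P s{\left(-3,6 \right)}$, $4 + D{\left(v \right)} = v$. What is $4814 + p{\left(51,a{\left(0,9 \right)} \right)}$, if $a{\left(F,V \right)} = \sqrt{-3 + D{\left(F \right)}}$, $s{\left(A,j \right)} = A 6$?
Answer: $4814 - 18 i \sqrt{7} \approx 4814.0 - 47.624 i$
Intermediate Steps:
$s{\left(A,j \right)} = 6 A$
$D{\left(v \right)} = -4 + v$
$a{\left(F,V \right)} = \sqrt{-7 + F}$ ($a{\left(F,V \right)} = \sqrt{-3 + \left(-4 + F\right)} = \sqrt{-7 + F}$)
$p{\left(Y,P \right)} = - 18 P$ ($p{\left(Y,P \right)} = P 6 \left(-3\right) = P \left(-18\right) = - 18 P$)
$4814 + p{\left(51,a{\left(0,9 \right)} \right)} = 4814 - 18 \sqrt{-7 + 0} = 4814 - 18 \sqrt{-7} = 4814 - 18 i \sqrt{7}$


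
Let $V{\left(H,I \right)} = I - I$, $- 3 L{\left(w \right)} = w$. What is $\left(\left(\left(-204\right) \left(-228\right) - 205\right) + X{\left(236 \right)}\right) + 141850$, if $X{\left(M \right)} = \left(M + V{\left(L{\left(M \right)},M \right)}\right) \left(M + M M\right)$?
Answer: $13388109$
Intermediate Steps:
$L{\left(w \right)} = - \frac{w}{3}$
$V{\left(H,I \right)} = 0$
$X{\left(M \right)} = M \left(M + M^{2}\right)$ ($X{\left(M \right)} = \left(M + 0\right) \left(M + M M\right) = M \left(M + M^{2}\right)$)
$\left(\left(\left(-204\right) \left(-228\right) - 205\right) + X{\left(236 \right)}\right) + 141850 = \left(\left(\left(-204\right) \left(-228\right) - 205\right) + 236^{2} \left(1 + 236\right)\right) + 141850 = \left(\left(46512 - 205\right) + 55696 \cdot 237\right) + 141850 = \left(46307 + 13199952\right) + 141850 = 13246259 + 141850 = 13388109$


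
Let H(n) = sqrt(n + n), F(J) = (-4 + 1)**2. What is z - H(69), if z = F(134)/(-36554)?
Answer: -9/36554 - sqrt(138) ≈ -11.748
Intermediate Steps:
F(J) = 9 (F(J) = (-3)**2 = 9)
H(n) = sqrt(2)*sqrt(n) (H(n) = sqrt(2*n) = sqrt(2)*sqrt(n))
z = -9/36554 (z = 9/(-36554) = 9*(-1/36554) = -9/36554 ≈ -0.00024621)
z - H(69) = -9/36554 - sqrt(2)*sqrt(69) = -9/36554 - sqrt(138)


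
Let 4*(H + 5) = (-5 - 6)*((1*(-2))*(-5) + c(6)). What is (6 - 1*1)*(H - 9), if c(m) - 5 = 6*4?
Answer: -2425/4 ≈ -606.25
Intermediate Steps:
c(m) = 29 (c(m) = 5 + 6*4 = 5 + 24 = 29)
H = -449/4 (H = -5 + ((-5 - 6)*((1*(-2))*(-5) + 29))/4 = -5 + (-11*(-2*(-5) + 29))/4 = -5 + (-11*(10 + 29))/4 = -5 + (-11*39)/4 = -5 + (1/4)*(-429) = -5 - 429/4 = -449/4 ≈ -112.25)
(6 - 1*1)*(H - 9) = (6 - 1*1)*(-449/4 - 9) = (6 - 1)*(-485/4) = 5*(-485/4) = -2425/4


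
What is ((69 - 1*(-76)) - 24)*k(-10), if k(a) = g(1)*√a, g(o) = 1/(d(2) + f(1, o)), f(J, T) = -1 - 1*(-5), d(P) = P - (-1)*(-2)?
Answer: 121*I*√10/4 ≈ 95.659*I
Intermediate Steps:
d(P) = -2 + P (d(P) = P - 1*2 = P - 2 = -2 + P)
f(J, T) = 4 (f(J, T) = -1 + 5 = 4)
g(o) = ¼ (g(o) = 1/((-2 + 2) + 4) = 1/(0 + 4) = 1/4 = ¼)
k(a) = √a/4
((69 - 1*(-76)) - 24)*k(-10) = ((69 - 1*(-76)) - 24)*(√(-10)/4) = ((69 + 76) - 24)*((I*√10)/4) = (145 - 24)*(I*√10/4) = 121*(I*√10/4) = 121*I*√10/4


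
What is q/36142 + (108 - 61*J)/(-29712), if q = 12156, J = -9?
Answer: 56238963/178975184 ≈ 0.31423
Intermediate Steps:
q/36142 + (108 - 61*J)/(-29712) = 12156/36142 + (108 - 61*(-9))/(-29712) = 12156*(1/36142) + (108 + 549)*(-1/29712) = 6078/18071 + 657*(-1/29712) = 6078/18071 - 219/9904 = 56238963/178975184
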